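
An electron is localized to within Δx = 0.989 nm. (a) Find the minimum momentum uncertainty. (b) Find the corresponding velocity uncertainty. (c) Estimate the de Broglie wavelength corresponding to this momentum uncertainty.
(a) Δp_min = 5.332 × 10^-26 kg·m/s
(b) Δv_min = 58.528 km/s
(c) λ_dB = 12.428 nm

Step-by-step:

(a) From the uncertainty principle:
Δp_min = ℏ/(2Δx) = (1.055e-34 J·s)/(2 × 9.890e-10 m) = 5.332e-26 kg·m/s

(b) The velocity uncertainty:
Δv = Δp/m = (5.332e-26 kg·m/s)/(9.109e-31 kg) = 5.853e+04 m/s = 58.528 km/s

(c) The de Broglie wavelength for this momentum:
λ = h/p = (6.626e-34 J·s)/(5.332e-26 kg·m/s) = 1.243e-08 m = 12.428 nm

Note: The de Broglie wavelength is comparable to the localization size, as expected from wave-particle duality.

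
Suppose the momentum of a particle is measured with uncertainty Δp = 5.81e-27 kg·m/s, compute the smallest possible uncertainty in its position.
9.075 nm

Using the Heisenberg uncertainty principle:
ΔxΔp ≥ ℏ/2

The minimum uncertainty in position is:
Δx_min = ℏ/(2Δp)
Δx_min = (1.055e-34 J·s) / (2 × 5.810e-27 kg·m/s)
Δx_min = 9.075e-09 m = 9.075 nm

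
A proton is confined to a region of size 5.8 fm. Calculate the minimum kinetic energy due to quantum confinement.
154.205 keV

Using the uncertainty principle:

1. Position uncertainty: Δx ≈ 5.800e-15 m
2. Minimum momentum uncertainty: Δp = ℏ/(2Δx) = 9.091e-21 kg·m/s
3. Minimum kinetic energy:
   KE = (Δp)²/(2m) = (9.091e-21)²/(2 × 1.673e-27 kg)
   KE = 2.471e-14 J = 154.205 keV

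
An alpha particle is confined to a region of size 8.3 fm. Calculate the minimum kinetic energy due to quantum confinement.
18.955 keV

Using the uncertainty principle:

1. Position uncertainty: Δx ≈ 8.300e-15 m
2. Minimum momentum uncertainty: Δp = ℏ/(2Δx) = 6.353e-21 kg·m/s
3. Minimum kinetic energy:
   KE = (Δp)²/(2m) = (6.353e-21)²/(2 × 6.645e-27 kg)
   KE = 3.037e-15 J = 18.955 keV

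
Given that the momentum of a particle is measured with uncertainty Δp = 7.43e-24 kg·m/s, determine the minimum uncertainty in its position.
7.097 pm

Using the Heisenberg uncertainty principle:
ΔxΔp ≥ ℏ/2

The minimum uncertainty in position is:
Δx_min = ℏ/(2Δp)
Δx_min = (1.055e-34 J·s) / (2 × 7.430e-24 kg·m/s)
Δx_min = 7.097e-12 m = 7.097 pm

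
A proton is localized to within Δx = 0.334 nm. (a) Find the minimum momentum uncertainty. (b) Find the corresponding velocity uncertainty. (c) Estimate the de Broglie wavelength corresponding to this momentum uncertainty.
(a) Δp_min = 1.579 × 10^-25 kg·m/s
(b) Δv_min = 94.385 m/s
(c) λ_dB = 4.197 nm

Step-by-step:

(a) From the uncertainty principle:
Δp_min = ℏ/(2Δx) = (1.055e-34 J·s)/(2 × 3.340e-10 m) = 1.579e-25 kg·m/s

(b) The velocity uncertainty:
Δv = Δp/m = (1.579e-25 kg·m/s)/(1.673e-27 kg) = 9.438e+01 m/s = 94.385 m/s

(c) The de Broglie wavelength for this momentum:
λ = h/p = (6.626e-34 J·s)/(1.579e-25 kg·m/s) = 4.197e-09 m = 4.197 nm

Note: The de Broglie wavelength is comparable to the localization size, as expected from wave-particle duality.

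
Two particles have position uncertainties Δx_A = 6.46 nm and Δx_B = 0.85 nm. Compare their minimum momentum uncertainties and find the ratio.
Particle B has the larger minimum momentum uncertainty, by a factor of 7.60.

For each particle, the minimum momentum uncertainty is Δp_min = ℏ/(2Δx):

Particle A: Δp_A = ℏ/(2×6.460e-09 m) = 8.162e-27 kg·m/s
Particle B: Δp_B = ℏ/(2×8.500e-10 m) = 6.203e-26 kg·m/s

Ratio: Δp_B/Δp_A = 7.60

Since Δp_min ∝ 1/Δx, the particle with smaller position uncertainty (B) has larger momentum uncertainty.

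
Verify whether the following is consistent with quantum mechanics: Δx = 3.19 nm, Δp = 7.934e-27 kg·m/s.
No, it violates the uncertainty principle (impossible measurement).

Calculate the product ΔxΔp:
ΔxΔp = (3.190e-09 m) × (7.934e-27 kg·m/s)
ΔxΔp = 2.531e-35 J·s

Compare to the minimum allowed value ℏ/2:
ℏ/2 = 5.273e-35 J·s

Since ΔxΔp = 2.531e-35 J·s < 5.273e-35 J·s = ℏ/2,
the measurement violates the uncertainty principle.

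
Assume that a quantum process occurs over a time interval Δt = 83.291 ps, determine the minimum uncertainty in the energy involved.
3.951 μeV

Using the energy-time uncertainty principle:
ΔEΔt ≥ ℏ/2

The minimum uncertainty in energy is:
ΔE_min = ℏ/(2Δt)
ΔE_min = (1.055e-34 J·s) / (2 × 8.329e-11 s)
ΔE_min = 6.331e-25 J = 3.951 μeV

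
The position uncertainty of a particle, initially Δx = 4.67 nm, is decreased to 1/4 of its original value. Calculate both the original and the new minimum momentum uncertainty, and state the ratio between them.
Original Δp_min = 1.129 × 10^-26 kg·m/s; new Δp'_min = 4.516 × 10^-26 kg·m/s; ratio Δp'_min/Δp_min = 4.

From the uncertainty principle ΔxΔp ≥ ℏ/2, the minimum momentum uncertainty is Δp_min = ℏ/(2Δx).

Original (Δx = 4.67 nm = 4.670e-09 m):
Δp_min = (1.055e-34 J·s)/(2 × 4.670e-09 m) = 1.129e-26 kg·m/s

When Δx → (1/4)Δx:
Δp'_min = ℏ/(2 × (1/4)Δx) = 4 × ℏ/(2Δx) = 4 × Δp_min
Δp'_min = 4 × 1.129e-26 kg·m/s = 4.516e-26 kg·m/s

Since Δp_min ∝ 1/Δx, when Δx is decreased to 1/4 of its original value, Δp_min increases to 4 times its original value.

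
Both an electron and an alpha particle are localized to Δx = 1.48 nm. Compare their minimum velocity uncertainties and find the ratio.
The electron has the larger minimum velocity uncertainty, by a ratio of 7294.3.

For both particles, Δp_min = ℏ/(2Δx) = 3.563e-26 kg·m/s (same for both).

The velocity uncertainty is Δv = Δp/m:
- electron: Δv = 3.563e-26 / 9.109e-31 = 3.911e+04 m/s = 39.111 km/s
- alpha particle: Δv = 3.563e-26 / 6.645e-27 = 5.362e+00 m/s = 5.362 m/s

Ratio: 3.911e+04 / 5.362e+00 = 7294.3

The lighter particle has larger velocity uncertainty because Δv ∝ 1/m.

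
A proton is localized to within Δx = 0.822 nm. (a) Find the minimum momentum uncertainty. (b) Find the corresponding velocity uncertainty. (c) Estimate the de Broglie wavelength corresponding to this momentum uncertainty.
(a) Δp_min = 6.415 × 10^-26 kg·m/s
(b) Δv_min = 38.351 m/s
(c) λ_dB = 10.330 nm

Step-by-step:

(a) From the uncertainty principle:
Δp_min = ℏ/(2Δx) = (1.055e-34 J·s)/(2 × 8.220e-10 m) = 6.415e-26 kg·m/s

(b) The velocity uncertainty:
Δv = Δp/m = (6.415e-26 kg·m/s)/(1.673e-27 kg) = 3.835e+01 m/s = 38.351 m/s

(c) The de Broglie wavelength for this momentum:
λ = h/p = (6.626e-34 J·s)/(6.415e-26 kg·m/s) = 1.033e-08 m = 10.330 nm

Note: The de Broglie wavelength is comparable to the localization size, as expected from wave-particle duality.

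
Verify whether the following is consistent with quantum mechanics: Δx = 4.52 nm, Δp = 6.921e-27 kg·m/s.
No, it violates the uncertainty principle (impossible measurement).

Calculate the product ΔxΔp:
ΔxΔp = (4.520e-09 m) × (6.921e-27 kg·m/s)
ΔxΔp = 3.128e-35 J·s

Compare to the minimum allowed value ℏ/2:
ℏ/2 = 5.273e-35 J·s

Since ΔxΔp = 3.128e-35 J·s < 5.273e-35 J·s = ℏ/2,
the measurement violates the uncertainty principle.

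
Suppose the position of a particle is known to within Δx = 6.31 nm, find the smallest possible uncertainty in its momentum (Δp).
8.356 × 10^-27 kg·m/s

Using the Heisenberg uncertainty principle:
ΔxΔp ≥ ℏ/2

The minimum uncertainty in momentum is:
Δp_min = ℏ/(2Δx)
Δp_min = (1.055e-34 J·s) / (2 × 6.310e-09 m)
Δp_min = 8.356e-27 kg·m/s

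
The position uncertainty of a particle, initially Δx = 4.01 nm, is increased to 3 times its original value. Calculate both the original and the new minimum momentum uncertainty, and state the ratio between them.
Original Δp_min = 1.315 × 10^-26 kg·m/s; new Δp'_min = 4.383 × 10^-27 kg·m/s; ratio Δp'_min/Δp_min = 1/3.

From the uncertainty principle ΔxΔp ≥ ℏ/2, the minimum momentum uncertainty is Δp_min = ℏ/(2Δx).

Original (Δx = 4.01 nm = 4.010e-09 m):
Δp_min = (1.055e-34 J·s)/(2 × 4.010e-09 m) = 1.315e-26 kg·m/s

When Δx → 3Δx:
Δp'_min = ℏ/(2 × 3Δx) = (1/3) × ℏ/(2Δx) = (1/3) × Δp_min
Δp'_min = 1/3 × 1.315e-26 kg·m/s = 4.383e-27 kg·m/s

Since Δp_min ∝ 1/Δx, when Δx is increased to 3 times its original value, Δp_min decreases to 1/3 of its original value.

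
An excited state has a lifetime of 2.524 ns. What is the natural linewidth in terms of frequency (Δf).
31.528 MHz

Using the energy-time uncertainty principle and E = hf:
ΔEΔt ≥ ℏ/2
hΔf·Δt ≥ ℏ/2

The minimum frequency uncertainty is:
Δf = ℏ/(2hτ) = 1/(4πτ)
Δf = 1/(4π × 2.524e-09 s)
Δf = 3.153e+07 Hz = 31.528 MHz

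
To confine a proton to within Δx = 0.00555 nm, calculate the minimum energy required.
168.410 meV

Localizing a particle requires giving it sufficient momentum uncertainty:

1. From uncertainty principle: Δp ≥ ℏ/(2Δx)
   Δp_min = (1.055e-34 J·s) / (2 × 5.550e-12 m)
   Δp_min = 9.501e-24 kg·m/s

2. This momentum uncertainty corresponds to kinetic energy:
   KE ≈ (Δp)²/(2m) = (9.501e-24)²/(2 × 1.673e-27 kg)
   KE = 2.698e-20 J = 168.410 meV

Tighter localization requires more energy.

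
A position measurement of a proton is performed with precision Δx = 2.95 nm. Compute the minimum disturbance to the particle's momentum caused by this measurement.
1.787 × 10^-26 kg·m/s

The uncertainty principle implies that measuring position disturbs momentum:
ΔxΔp ≥ ℏ/2

When we measure position with precision Δx, we necessarily introduce a momentum uncertainty:
Δp ≥ ℏ/(2Δx)
Δp_min = (1.055e-34 J·s) / (2 × 2.950e-09 m)
Δp_min = 1.787e-26 kg·m/s

The more precisely we measure position, the greater the momentum disturbance.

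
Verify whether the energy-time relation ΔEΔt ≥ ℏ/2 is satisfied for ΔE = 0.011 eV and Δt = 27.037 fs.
No, it violates the uncertainty relation.

Calculate the product ΔEΔt:
ΔE = 0.011 eV = 1.762e-21 J
ΔEΔt = (1.762e-21 J) × (2.704e-14 s)
ΔEΔt = 4.765e-35 J·s

Compare to the minimum allowed value ℏ/2:
ℏ/2 = 5.273e-35 J·s

Since ΔEΔt = 4.765e-35 J·s < 5.273e-35 J·s = ℏ/2,
this violates the uncertainty relation.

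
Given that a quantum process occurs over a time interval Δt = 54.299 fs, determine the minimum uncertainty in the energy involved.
6.061 meV

Using the energy-time uncertainty principle:
ΔEΔt ≥ ℏ/2

The minimum uncertainty in energy is:
ΔE_min = ℏ/(2Δt)
ΔE_min = (1.055e-34 J·s) / (2 × 5.430e-14 s)
ΔE_min = 9.711e-22 J = 6.061 meV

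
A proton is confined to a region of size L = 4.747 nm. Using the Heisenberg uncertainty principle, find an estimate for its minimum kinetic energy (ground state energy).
230.205 neV

Using the uncertainty principle to estimate ground state energy:

1. The position uncertainty is approximately the confinement size:
   Δx ≈ L = 4.747e-09 m

2. From ΔxΔp ≥ ℏ/2, the minimum momentum uncertainty is:
   Δp ≈ ℏ/(2L) = 1.111e-26 kg·m/s

3. The kinetic energy is approximately:
   KE ≈ (Δp)²/(2m) = (1.111e-26)²/(2 × 1.673e-27 kg)
   KE ≈ 3.688e-26 J = 230.205 neV

This is an order-of-magnitude estimate of the ground state energy.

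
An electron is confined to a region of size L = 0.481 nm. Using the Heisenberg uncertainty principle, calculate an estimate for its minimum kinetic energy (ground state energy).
41.169 meV

Using the uncertainty principle to estimate ground state energy:

1. The position uncertainty is approximately the confinement size:
   Δx ≈ L = 4.810e-10 m

2. From ΔxΔp ≥ ℏ/2, the minimum momentum uncertainty is:
   Δp ≈ ℏ/(2L) = 1.096e-25 kg·m/s

3. The kinetic energy is approximately:
   KE ≈ (Δp)²/(2m) = (1.096e-25)²/(2 × 9.109e-31 kg)
   KE ≈ 6.596e-21 J = 41.169 meV

This is an order-of-magnitude estimate of the ground state energy.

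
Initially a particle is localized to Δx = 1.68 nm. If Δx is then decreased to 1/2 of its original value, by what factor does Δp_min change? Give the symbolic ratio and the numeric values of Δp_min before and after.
Original Δp_min = 3.139 × 10^-26 kg·m/s; new Δp'_min = 6.277 × 10^-26 kg·m/s; ratio Δp'_min/Δp_min = 2.

From the uncertainty principle ΔxΔp ≥ ℏ/2, the minimum momentum uncertainty is Δp_min = ℏ/(2Δx).

Original (Δx = 1.68 nm = 1.680e-09 m):
Δp_min = (1.055e-34 J·s)/(2 × 1.680e-09 m) = 3.139e-26 kg·m/s

When Δx → (1/2)Δx:
Δp'_min = ℏ/(2 × (1/2)Δx) = 2 × ℏ/(2Δx) = 2 × Δp_min
Δp'_min = 2 × 3.139e-26 kg·m/s = 6.277e-26 kg·m/s

Since Δp_min ∝ 1/Δx, when Δx is decreased to 1/2 of its original value, Δp_min increases to 2 times its original value.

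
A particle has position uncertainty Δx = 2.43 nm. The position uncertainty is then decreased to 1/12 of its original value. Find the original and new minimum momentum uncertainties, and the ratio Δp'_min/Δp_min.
Original Δp_min = 2.170 × 10^-26 kg·m/s; new Δp'_min = 2.604 × 10^-25 kg·m/s; ratio Δp'_min/Δp_min = 12.

From the uncertainty principle ΔxΔp ≥ ℏ/2, the minimum momentum uncertainty is Δp_min = ℏ/(2Δx).

Original (Δx = 2.43 nm = 2.430e-09 m):
Δp_min = (1.055e-34 J·s)/(2 × 2.430e-09 m) = 2.170e-26 kg·m/s

When Δx → (1/12)Δx:
Δp'_min = ℏ/(2 × (1/12)Δx) = 12 × ℏ/(2Δx) = 12 × Δp_min
Δp'_min = 12 × 2.170e-26 kg·m/s = 2.604e-25 kg·m/s

Since Δp_min ∝ 1/Δx, when Δx is decreased to 1/12 of its original value, Δp_min increases to 12 times its original value.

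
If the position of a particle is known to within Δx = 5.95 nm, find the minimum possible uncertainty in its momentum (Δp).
8.862 × 10^-27 kg·m/s

Using the Heisenberg uncertainty principle:
ΔxΔp ≥ ℏ/2

The minimum uncertainty in momentum is:
Δp_min = ℏ/(2Δx)
Δp_min = (1.055e-34 J·s) / (2 × 5.950e-09 m)
Δp_min = 8.862e-27 kg·m/s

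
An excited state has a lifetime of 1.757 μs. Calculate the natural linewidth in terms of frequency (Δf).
45.292 kHz

Using the energy-time uncertainty principle and E = hf:
ΔEΔt ≥ ℏ/2
hΔf·Δt ≥ ℏ/2

The minimum frequency uncertainty is:
Δf = ℏ/(2hτ) = 1/(4πτ)
Δf = 1/(4π × 1.757e-06 s)
Δf = 4.529e+04 Hz = 45.292 kHz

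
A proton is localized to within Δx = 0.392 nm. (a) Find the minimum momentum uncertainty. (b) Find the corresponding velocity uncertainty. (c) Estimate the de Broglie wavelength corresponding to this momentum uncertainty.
(a) Δp_min = 1.345 × 10^-25 kg·m/s
(b) Δv_min = 80.420 m/s
(c) λ_dB = 4.926 nm

Step-by-step:

(a) From the uncertainty principle:
Δp_min = ℏ/(2Δx) = (1.055e-34 J·s)/(2 × 3.920e-10 m) = 1.345e-25 kg·m/s

(b) The velocity uncertainty:
Δv = Δp/m = (1.345e-25 kg·m/s)/(1.673e-27 kg) = 8.042e+01 m/s = 80.420 m/s

(c) The de Broglie wavelength for this momentum:
λ = h/p = (6.626e-34 J·s)/(1.345e-25 kg·m/s) = 4.926e-09 m = 4.926 nm

Note: The de Broglie wavelength is comparable to the localization size, as expected from wave-particle duality.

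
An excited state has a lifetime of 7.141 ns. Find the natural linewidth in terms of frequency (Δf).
11.144 MHz

Using the energy-time uncertainty principle and E = hf:
ΔEΔt ≥ ℏ/2
hΔf·Δt ≥ ℏ/2

The minimum frequency uncertainty is:
Δf = ℏ/(2hτ) = 1/(4πτ)
Δf = 1/(4π × 7.141e-09 s)
Δf = 1.114e+07 Hz = 11.144 MHz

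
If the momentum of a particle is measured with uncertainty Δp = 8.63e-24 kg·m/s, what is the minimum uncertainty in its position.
6.110 pm

Using the Heisenberg uncertainty principle:
ΔxΔp ≥ ℏ/2

The minimum uncertainty in position is:
Δx_min = ℏ/(2Δp)
Δx_min = (1.055e-34 J·s) / (2 × 8.630e-24 kg·m/s)
Δx_min = 6.110e-12 m = 6.110 pm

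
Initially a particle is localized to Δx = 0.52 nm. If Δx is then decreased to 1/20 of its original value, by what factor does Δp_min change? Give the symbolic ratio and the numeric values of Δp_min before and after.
Original Δp_min = 1.014 × 10^-25 kg·m/s; new Δp'_min = 2.028 × 10^-24 kg·m/s; ratio Δp'_min/Δp_min = 20.

From the uncertainty principle ΔxΔp ≥ ℏ/2, the minimum momentum uncertainty is Δp_min = ℏ/(2Δx).

Original (Δx = 0.52 nm = 5.200e-10 m):
Δp_min = (1.055e-34 J·s)/(2 × 5.200e-10 m) = 1.014e-25 kg·m/s

When Δx → (1/20)Δx:
Δp'_min = ℏ/(2 × (1/20)Δx) = 20 × ℏ/(2Δx) = 20 × Δp_min
Δp'_min = 20 × 1.014e-25 kg·m/s = 2.028e-24 kg·m/s

Since Δp_min ∝ 1/Δx, when Δx is decreased to 1/20 of its original value, Δp_min increases to 20 times its original value.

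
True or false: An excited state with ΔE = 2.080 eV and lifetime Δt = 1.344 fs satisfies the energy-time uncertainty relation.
Yes, it satisfies the uncertainty relation.

Calculate the product ΔEΔt:
ΔE = 2.080 eV = 3.333e-19 J
ΔEΔt = (3.333e-19 J) × (1.344e-15 s)
ΔEΔt = 4.479e-34 J·s

Compare to the minimum allowed value ℏ/2:
ℏ/2 = 5.273e-35 J·s

Since ΔEΔt = 4.479e-34 J·s ≥ 5.273e-35 J·s = ℏ/2,
this satisfies the uncertainty relation.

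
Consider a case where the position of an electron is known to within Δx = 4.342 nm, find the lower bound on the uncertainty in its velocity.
13.331 km/s

Using the Heisenberg uncertainty principle and Δp = mΔv:
ΔxΔp ≥ ℏ/2
Δx(mΔv) ≥ ℏ/2

The minimum uncertainty in velocity is:
Δv_min = ℏ/(2mΔx)
Δv_min = (1.055e-34 J·s) / (2 × 9.109e-31 kg × 4.342e-09 m)
Δv_min = 1.333e+04 m/s = 13.331 km/s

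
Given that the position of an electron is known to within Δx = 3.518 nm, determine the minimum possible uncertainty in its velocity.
16.454 km/s

Using the Heisenberg uncertainty principle and Δp = mΔv:
ΔxΔp ≥ ℏ/2
Δx(mΔv) ≥ ℏ/2

The minimum uncertainty in velocity is:
Δv_min = ℏ/(2mΔx)
Δv_min = (1.055e-34 J·s) / (2 × 9.109e-31 kg × 3.518e-09 m)
Δv_min = 1.645e+04 m/s = 16.454 km/s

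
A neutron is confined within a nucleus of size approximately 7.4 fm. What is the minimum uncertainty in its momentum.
7.125 × 10^-21 kg·m/s

Using the Heisenberg uncertainty principle:
ΔxΔp ≥ ℏ/2

With Δx ≈ L = 7.400e-15 m (the confinement size):
Δp_min = ℏ/(2Δx)
Δp_min = (1.055e-34 J·s) / (2 × 7.400e-15 m)
Δp_min = 7.125e-21 kg·m/s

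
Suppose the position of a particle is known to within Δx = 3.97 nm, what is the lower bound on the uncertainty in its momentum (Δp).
1.328 × 10^-26 kg·m/s

Using the Heisenberg uncertainty principle:
ΔxΔp ≥ ℏ/2

The minimum uncertainty in momentum is:
Δp_min = ℏ/(2Δx)
Δp_min = (1.055e-34 J·s) / (2 × 3.970e-09 m)
Δp_min = 1.328e-26 kg·m/s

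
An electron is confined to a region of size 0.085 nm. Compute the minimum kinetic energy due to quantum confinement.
1.318 eV

Using the uncertainty principle:

1. Position uncertainty: Δx ≈ 8.500e-11 m
2. Minimum momentum uncertainty: Δp = ℏ/(2Δx) = 6.203e-25 kg·m/s
3. Minimum kinetic energy:
   KE = (Δp)²/(2m) = (6.203e-25)²/(2 × 9.109e-31 kg)
   KE = 2.112e-19 J = 1.318 eV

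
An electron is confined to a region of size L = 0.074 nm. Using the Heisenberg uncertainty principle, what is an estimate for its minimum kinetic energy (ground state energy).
1.739 eV

Using the uncertainty principle to estimate ground state energy:

1. The position uncertainty is approximately the confinement size:
   Δx ≈ L = 7.400e-11 m

2. From ΔxΔp ≥ ℏ/2, the minimum momentum uncertainty is:
   Δp ≈ ℏ/(2L) = 7.125e-25 kg·m/s

3. The kinetic energy is approximately:
   KE ≈ (Δp)²/(2m) = (7.125e-25)²/(2 × 9.109e-31 kg)
   KE ≈ 2.787e-19 J = 1.739 eV

This is an order-of-magnitude estimate of the ground state energy.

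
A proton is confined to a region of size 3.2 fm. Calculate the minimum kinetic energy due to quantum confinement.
506.587 keV

Using the uncertainty principle:

1. Position uncertainty: Δx ≈ 3.200e-15 m
2. Minimum momentum uncertainty: Δp = ℏ/(2Δx) = 1.648e-20 kg·m/s
3. Minimum kinetic energy:
   KE = (Δp)²/(2m) = (1.648e-20)²/(2 × 1.673e-27 kg)
   KE = 8.116e-14 J = 506.587 keV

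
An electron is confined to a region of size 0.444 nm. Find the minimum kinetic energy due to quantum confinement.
48.317 meV

Using the uncertainty principle:

1. Position uncertainty: Δx ≈ 4.440e-10 m
2. Minimum momentum uncertainty: Δp = ℏ/(2Δx) = 1.188e-25 kg·m/s
3. Minimum kinetic energy:
   KE = (Δp)²/(2m) = (1.188e-25)²/(2 × 9.109e-31 kg)
   KE = 7.741e-21 J = 48.317 meV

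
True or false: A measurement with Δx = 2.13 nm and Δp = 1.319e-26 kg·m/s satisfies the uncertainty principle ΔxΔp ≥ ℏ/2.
No, it violates the uncertainty principle (impossible measurement).

Calculate the product ΔxΔp:
ΔxΔp = (2.130e-09 m) × (1.319e-26 kg·m/s)
ΔxΔp = 2.809e-35 J·s

Compare to the minimum allowed value ℏ/2:
ℏ/2 = 5.273e-35 J·s

Since ΔxΔp = 2.809e-35 J·s < 5.273e-35 J·s = ℏ/2,
the measurement violates the uncertainty principle.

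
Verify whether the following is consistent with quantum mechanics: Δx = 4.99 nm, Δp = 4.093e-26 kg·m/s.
Yes, it satisfies the uncertainty principle.

Calculate the product ΔxΔp:
ΔxΔp = (4.990e-09 m) × (4.093e-26 kg·m/s)
ΔxΔp = 2.042e-34 J·s

Compare to the minimum allowed value ℏ/2:
ℏ/2 = 5.273e-35 J·s

Since ΔxΔp = 2.042e-34 J·s ≥ 5.273e-35 J·s = ℏ/2,
the measurement satisfies the uncertainty principle.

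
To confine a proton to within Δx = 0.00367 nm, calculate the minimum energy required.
385.143 meV

Localizing a particle requires giving it sufficient momentum uncertainty:

1. From uncertainty principle: Δp ≥ ℏ/(2Δx)
   Δp_min = (1.055e-34 J·s) / (2 × 3.670e-12 m)
   Δp_min = 1.437e-23 kg·m/s

2. This momentum uncertainty corresponds to kinetic energy:
   KE ≈ (Δp)²/(2m) = (1.437e-23)²/(2 × 1.673e-27 kg)
   KE = 6.171e-20 J = 385.143 meV

Tighter localization requires more energy.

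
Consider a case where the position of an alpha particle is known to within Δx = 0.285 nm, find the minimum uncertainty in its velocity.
27.844 m/s

Using the Heisenberg uncertainty principle and Δp = mΔv:
ΔxΔp ≥ ℏ/2
Δx(mΔv) ≥ ℏ/2

The minimum uncertainty in velocity is:
Δv_min = ℏ/(2mΔx)
Δv_min = (1.055e-34 J·s) / (2 × 6.645e-27 kg × 2.850e-10 m)
Δv_min = 2.784e+01 m/s = 27.844 m/s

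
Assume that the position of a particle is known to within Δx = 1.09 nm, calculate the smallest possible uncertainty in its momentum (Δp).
4.837 × 10^-26 kg·m/s

Using the Heisenberg uncertainty principle:
ΔxΔp ≥ ℏ/2

The minimum uncertainty in momentum is:
Δp_min = ℏ/(2Δx)
Δp_min = (1.055e-34 J·s) / (2 × 1.090e-09 m)
Δp_min = 4.837e-26 kg·m/s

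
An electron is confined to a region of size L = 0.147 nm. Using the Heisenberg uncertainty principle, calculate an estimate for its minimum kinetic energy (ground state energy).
440.786 meV

Using the uncertainty principle to estimate ground state energy:

1. The position uncertainty is approximately the confinement size:
   Δx ≈ L = 1.470e-10 m

2. From ΔxΔp ≥ ℏ/2, the minimum momentum uncertainty is:
   Δp ≈ ℏ/(2L) = 3.587e-25 kg·m/s

3. The kinetic energy is approximately:
   KE ≈ (Δp)²/(2m) = (3.587e-25)²/(2 × 9.109e-31 kg)
   KE ≈ 7.062e-20 J = 440.786 meV

This is an order-of-magnitude estimate of the ground state energy.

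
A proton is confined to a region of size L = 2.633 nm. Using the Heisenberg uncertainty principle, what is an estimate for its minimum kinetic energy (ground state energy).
748.260 neV

Using the uncertainty principle to estimate ground state energy:

1. The position uncertainty is approximately the confinement size:
   Δx ≈ L = 2.633e-09 m

2. From ΔxΔp ≥ ℏ/2, the minimum momentum uncertainty is:
   Δp ≈ ℏ/(2L) = 2.003e-26 kg·m/s

3. The kinetic energy is approximately:
   KE ≈ (Δp)²/(2m) = (2.003e-26)²/(2 × 1.673e-27 kg)
   KE ≈ 1.199e-25 J = 748.260 neV

This is an order-of-magnitude estimate of the ground state energy.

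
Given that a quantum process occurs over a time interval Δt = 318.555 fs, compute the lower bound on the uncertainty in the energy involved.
1.033 meV

Using the energy-time uncertainty principle:
ΔEΔt ≥ ℏ/2

The minimum uncertainty in energy is:
ΔE_min = ℏ/(2Δt)
ΔE_min = (1.055e-34 J·s) / (2 × 3.186e-13 s)
ΔE_min = 1.655e-22 J = 1.033 meV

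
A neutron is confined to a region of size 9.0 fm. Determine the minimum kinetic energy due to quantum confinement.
63.954 keV

Using the uncertainty principle:

1. Position uncertainty: Δx ≈ 9.000e-15 m
2. Minimum momentum uncertainty: Δp = ℏ/(2Δx) = 5.859e-21 kg·m/s
3. Minimum kinetic energy:
   KE = (Δp)²/(2m) = (5.859e-21)²/(2 × 1.675e-27 kg)
   KE = 1.025e-14 J = 63.954 keV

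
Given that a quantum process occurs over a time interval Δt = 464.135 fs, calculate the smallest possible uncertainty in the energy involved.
709.074 μeV

Using the energy-time uncertainty principle:
ΔEΔt ≥ ℏ/2

The minimum uncertainty in energy is:
ΔE_min = ℏ/(2Δt)
ΔE_min = (1.055e-34 J·s) / (2 × 4.641e-13 s)
ΔE_min = 1.136e-22 J = 709.074 μeV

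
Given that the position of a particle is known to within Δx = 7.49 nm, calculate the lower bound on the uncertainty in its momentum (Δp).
7.040 × 10^-27 kg·m/s

Using the Heisenberg uncertainty principle:
ΔxΔp ≥ ℏ/2

The minimum uncertainty in momentum is:
Δp_min = ℏ/(2Δx)
Δp_min = (1.055e-34 J·s) / (2 × 7.490e-09 m)
Δp_min = 7.040e-27 kg·m/s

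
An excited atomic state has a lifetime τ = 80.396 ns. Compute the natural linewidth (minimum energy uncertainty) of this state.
4.094 neV

Using the energy-time uncertainty principle:
ΔEΔt ≥ ℏ/2

The lifetime τ represents the time uncertainty Δt.
The natural linewidth (minimum energy uncertainty) is:

ΔE = ℏ/(2τ)
ΔE = (1.055e-34 J·s) / (2 × 8.040e-08 s)
ΔE = 6.559e-28 J = 4.094 neV

This natural linewidth limits the precision of spectroscopic measurements.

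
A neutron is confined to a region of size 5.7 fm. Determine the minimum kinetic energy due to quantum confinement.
159.443 keV

Using the uncertainty principle:

1. Position uncertainty: Δx ≈ 5.700e-15 m
2. Minimum momentum uncertainty: Δp = ℏ/(2Δx) = 9.251e-21 kg·m/s
3. Minimum kinetic energy:
   KE = (Δp)²/(2m) = (9.251e-21)²/(2 × 1.675e-27 kg)
   KE = 2.555e-14 J = 159.443 keV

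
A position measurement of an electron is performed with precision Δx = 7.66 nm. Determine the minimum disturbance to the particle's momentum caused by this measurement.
6.884 × 10^-27 kg·m/s

The uncertainty principle implies that measuring position disturbs momentum:
ΔxΔp ≥ ℏ/2

When we measure position with precision Δx, we necessarily introduce a momentum uncertainty:
Δp ≥ ℏ/(2Δx)
Δp_min = (1.055e-34 J·s) / (2 × 7.660e-09 m)
Δp_min = 6.884e-27 kg·m/s

The more precisely we measure position, the greater the momentum disturbance.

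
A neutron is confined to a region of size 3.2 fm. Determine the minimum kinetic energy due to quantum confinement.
505.890 keV

Using the uncertainty principle:

1. Position uncertainty: Δx ≈ 3.200e-15 m
2. Minimum momentum uncertainty: Δp = ℏ/(2Δx) = 1.648e-20 kg·m/s
3. Minimum kinetic energy:
   KE = (Δp)²/(2m) = (1.648e-20)²/(2 × 1.675e-27 kg)
   KE = 8.105e-14 J = 505.890 keV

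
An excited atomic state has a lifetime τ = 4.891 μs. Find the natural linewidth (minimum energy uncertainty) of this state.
67.288 peV

Using the energy-time uncertainty principle:
ΔEΔt ≥ ℏ/2

The lifetime τ represents the time uncertainty Δt.
The natural linewidth (minimum energy uncertainty) is:

ΔE = ℏ/(2τ)
ΔE = (1.055e-34 J·s) / (2 × 4.891e-06 s)
ΔE = 1.078e-29 J = 67.288 peV

This natural linewidth limits the precision of spectroscopic measurements.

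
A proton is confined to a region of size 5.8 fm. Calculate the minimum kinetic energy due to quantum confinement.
154.205 keV

Using the uncertainty principle:

1. Position uncertainty: Δx ≈ 5.800e-15 m
2. Minimum momentum uncertainty: Δp = ℏ/(2Δx) = 9.091e-21 kg·m/s
3. Minimum kinetic energy:
   KE = (Δp)²/(2m) = (9.091e-21)²/(2 × 1.673e-27 kg)
   KE = 2.471e-14 J = 154.205 keV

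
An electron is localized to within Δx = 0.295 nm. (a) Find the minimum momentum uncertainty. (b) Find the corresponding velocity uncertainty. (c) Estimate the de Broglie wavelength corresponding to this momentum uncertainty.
(a) Δp_min = 1.787 × 10^-25 kg·m/s
(b) Δv_min = 196.216 km/s
(c) λ_dB = 3.707 nm

Step-by-step:

(a) From the uncertainty principle:
Δp_min = ℏ/(2Δx) = (1.055e-34 J·s)/(2 × 2.950e-10 m) = 1.787e-25 kg·m/s

(b) The velocity uncertainty:
Δv = Δp/m = (1.787e-25 kg·m/s)/(9.109e-31 kg) = 1.962e+05 m/s = 196.216 km/s

(c) The de Broglie wavelength for this momentum:
λ = h/p = (6.626e-34 J·s)/(1.787e-25 kg·m/s) = 3.707e-09 m = 3.707 nm

Note: The de Broglie wavelength is comparable to the localization size, as expected from wave-particle duality.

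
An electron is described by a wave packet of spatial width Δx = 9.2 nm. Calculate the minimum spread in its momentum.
5.731 × 10^-27 kg·m/s

For a wave packet, the spatial width Δx and momentum spread Δp are related by the uncertainty principle:
ΔxΔp ≥ ℏ/2

The minimum momentum spread is:
Δp_min = ℏ/(2Δx)
Δp_min = (1.055e-34 J·s) / (2 × 9.200e-09 m)
Δp_min = 5.731e-27 kg·m/s

A wave packet cannot have both a well-defined position and well-defined momentum.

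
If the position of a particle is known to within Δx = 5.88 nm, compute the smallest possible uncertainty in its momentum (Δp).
8.967 × 10^-27 kg·m/s

Using the Heisenberg uncertainty principle:
ΔxΔp ≥ ℏ/2

The minimum uncertainty in momentum is:
Δp_min = ℏ/(2Δx)
Δp_min = (1.055e-34 J·s) / (2 × 5.880e-09 m)
Δp_min = 8.967e-27 kg·m/s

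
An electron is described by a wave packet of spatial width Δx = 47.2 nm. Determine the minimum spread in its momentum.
1.117 × 10^-27 kg·m/s

For a wave packet, the spatial width Δx and momentum spread Δp are related by the uncertainty principle:
ΔxΔp ≥ ℏ/2

The minimum momentum spread is:
Δp_min = ℏ/(2Δx)
Δp_min = (1.055e-34 J·s) / (2 × 4.720e-08 m)
Δp_min = 1.117e-27 kg·m/s

A wave packet cannot have both a well-defined position and well-defined momentum.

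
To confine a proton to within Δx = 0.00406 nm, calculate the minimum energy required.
314.704 meV

Localizing a particle requires giving it sufficient momentum uncertainty:

1. From uncertainty principle: Δp ≥ ℏ/(2Δx)
   Δp_min = (1.055e-34 J·s) / (2 × 4.060e-12 m)
   Δp_min = 1.299e-23 kg·m/s

2. This momentum uncertainty corresponds to kinetic energy:
   KE ≈ (Δp)²/(2m) = (1.299e-23)²/(2 × 1.673e-27 kg)
   KE = 5.042e-20 J = 314.704 meV

Tighter localization requires more energy.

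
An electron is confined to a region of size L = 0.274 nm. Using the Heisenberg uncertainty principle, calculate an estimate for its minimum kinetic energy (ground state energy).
126.871 meV

Using the uncertainty principle to estimate ground state energy:

1. The position uncertainty is approximately the confinement size:
   Δx ≈ L = 2.740e-10 m

2. From ΔxΔp ≥ ℏ/2, the minimum momentum uncertainty is:
   Δp ≈ ℏ/(2L) = 1.924e-25 kg·m/s

3. The kinetic energy is approximately:
   KE ≈ (Δp)²/(2m) = (1.924e-25)²/(2 × 9.109e-31 kg)
   KE ≈ 2.033e-20 J = 126.871 meV

This is an order-of-magnitude estimate of the ground state energy.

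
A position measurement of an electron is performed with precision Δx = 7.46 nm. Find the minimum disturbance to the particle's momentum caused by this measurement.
7.068 × 10^-27 kg·m/s

The uncertainty principle implies that measuring position disturbs momentum:
ΔxΔp ≥ ℏ/2

When we measure position with precision Δx, we necessarily introduce a momentum uncertainty:
Δp ≥ ℏ/(2Δx)
Δp_min = (1.055e-34 J·s) / (2 × 7.460e-09 m)
Δp_min = 7.068e-27 kg·m/s

The more precisely we measure position, the greater the momentum disturbance.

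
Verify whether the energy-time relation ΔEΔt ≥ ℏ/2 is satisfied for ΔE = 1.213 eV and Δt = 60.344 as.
No, it violates the uncertainty relation.

Calculate the product ΔEΔt:
ΔE = 1.213 eV = 1.943e-19 J
ΔEΔt = (1.943e-19 J) × (6.034e-17 s)
ΔEΔt = 1.173e-35 J·s

Compare to the minimum allowed value ℏ/2:
ℏ/2 = 5.273e-35 J·s

Since ΔEΔt = 1.173e-35 J·s < 5.273e-35 J·s = ℏ/2,
this violates the uncertainty relation.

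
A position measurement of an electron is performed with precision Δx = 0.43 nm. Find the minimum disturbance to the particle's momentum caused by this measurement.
1.226 × 10^-25 kg·m/s

The uncertainty principle implies that measuring position disturbs momentum:
ΔxΔp ≥ ℏ/2

When we measure position with precision Δx, we necessarily introduce a momentum uncertainty:
Δp ≥ ℏ/(2Δx)
Δp_min = (1.055e-34 J·s) / (2 × 4.300e-10 m)
Δp_min = 1.226e-25 kg·m/s

The more precisely we measure position, the greater the momentum disturbance.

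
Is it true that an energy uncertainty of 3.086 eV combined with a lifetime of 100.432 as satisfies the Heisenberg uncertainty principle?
No, it violates the uncertainty relation.

Calculate the product ΔEΔt:
ΔE = 3.086 eV = 4.944e-19 J
ΔEΔt = (4.944e-19 J) × (1.004e-16 s)
ΔEΔt = 4.966e-35 J·s

Compare to the minimum allowed value ℏ/2:
ℏ/2 = 5.273e-35 J·s

Since ΔEΔt = 4.966e-35 J·s < 5.273e-35 J·s = ℏ/2,
this violates the uncertainty relation.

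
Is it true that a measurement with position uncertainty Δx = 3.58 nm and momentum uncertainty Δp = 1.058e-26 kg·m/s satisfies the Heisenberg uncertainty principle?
No, it violates the uncertainty principle (impossible measurement).

Calculate the product ΔxΔp:
ΔxΔp = (3.580e-09 m) × (1.058e-26 kg·m/s)
ΔxΔp = 3.788e-35 J·s

Compare to the minimum allowed value ℏ/2:
ℏ/2 = 5.273e-35 J·s

Since ΔxΔp = 3.788e-35 J·s < 5.273e-35 J·s = ℏ/2,
the measurement violates the uncertainty principle.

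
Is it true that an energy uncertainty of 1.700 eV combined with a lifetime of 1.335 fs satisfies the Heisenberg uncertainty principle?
Yes, it satisfies the uncertainty relation.

Calculate the product ΔEΔt:
ΔE = 1.700 eV = 2.724e-19 J
ΔEΔt = (2.724e-19 J) × (1.335e-15 s)
ΔEΔt = 3.636e-34 J·s

Compare to the minimum allowed value ℏ/2:
ℏ/2 = 5.273e-35 J·s

Since ΔEΔt = 3.636e-34 J·s ≥ 5.273e-35 J·s = ℏ/2,
this satisfies the uncertainty relation.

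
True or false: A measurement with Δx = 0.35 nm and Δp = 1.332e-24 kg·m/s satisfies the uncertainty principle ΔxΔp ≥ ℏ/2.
Yes, it satisfies the uncertainty principle.

Calculate the product ΔxΔp:
ΔxΔp = (3.500e-10 m) × (1.332e-24 kg·m/s)
ΔxΔp = 4.662e-34 J·s

Compare to the minimum allowed value ℏ/2:
ℏ/2 = 5.273e-35 J·s

Since ΔxΔp = 4.662e-34 J·s ≥ 5.273e-35 J·s = ℏ/2,
the measurement satisfies the uncertainty principle.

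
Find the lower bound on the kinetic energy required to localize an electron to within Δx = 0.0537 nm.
3.303 eV

Localizing a particle requires giving it sufficient momentum uncertainty:

1. From uncertainty principle: Δp ≥ ℏ/(2Δx)
   Δp_min = (1.055e-34 J·s) / (2 × 5.370e-11 m)
   Δp_min = 9.819e-25 kg·m/s

2. This momentum uncertainty corresponds to kinetic energy:
   KE ≈ (Δp)²/(2m) = (9.819e-25)²/(2 × 9.109e-31 kg)
   KE = 5.292e-19 J = 3.303 eV

Tighter localization requires more energy.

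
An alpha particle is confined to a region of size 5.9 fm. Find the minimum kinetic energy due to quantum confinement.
37.512 keV

Using the uncertainty principle:

1. Position uncertainty: Δx ≈ 5.900e-15 m
2. Minimum momentum uncertainty: Δp = ℏ/(2Δx) = 8.937e-21 kg·m/s
3. Minimum kinetic energy:
   KE = (Δp)²/(2m) = (8.937e-21)²/(2 × 6.645e-27 kg)
   KE = 6.010e-15 J = 37.512 keV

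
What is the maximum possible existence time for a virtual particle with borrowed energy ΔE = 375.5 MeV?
8.764 × 10^-25 s

Using the energy-time uncertainty principle:
ΔEΔt ≥ ℏ/2

For a virtual particle borrowing energy ΔE, the maximum lifetime is:
Δt_max = ℏ/(2ΔE)

Converting energy:
ΔE = 375.5 MeV = 6.016e-11 J

Δt_max = (1.055e-34 J·s) / (2 × 6.016e-11 J)
Δt_max = 8.764e-25 s = 8.764 × 10^-25 s

Virtual particles with higher borrowed energy exist for shorter times.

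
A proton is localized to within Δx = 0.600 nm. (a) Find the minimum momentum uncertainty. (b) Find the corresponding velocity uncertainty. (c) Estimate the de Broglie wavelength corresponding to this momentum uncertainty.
(a) Δp_min = 8.788 × 10^-26 kg·m/s
(b) Δv_min = 52.541 m/s
(c) λ_dB = 7.540 nm

Step-by-step:

(a) From the uncertainty principle:
Δp_min = ℏ/(2Δx) = (1.055e-34 J·s)/(2 × 6.000e-10 m) = 8.788e-26 kg·m/s

(b) The velocity uncertainty:
Δv = Δp/m = (8.788e-26 kg·m/s)/(1.673e-27 kg) = 5.254e+01 m/s = 52.541 m/s

(c) The de Broglie wavelength for this momentum:
λ = h/p = (6.626e-34 J·s)/(8.788e-26 kg·m/s) = 7.540e-09 m = 7.540 nm

Note: The de Broglie wavelength is comparable to the localization size, as expected from wave-particle duality.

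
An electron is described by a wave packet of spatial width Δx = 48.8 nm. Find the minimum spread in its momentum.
1.081 × 10^-27 kg·m/s

For a wave packet, the spatial width Δx and momentum spread Δp are related by the uncertainty principle:
ΔxΔp ≥ ℏ/2

The minimum momentum spread is:
Δp_min = ℏ/(2Δx)
Δp_min = (1.055e-34 J·s) / (2 × 4.880e-08 m)
Δp_min = 1.081e-27 kg·m/s

A wave packet cannot have both a well-defined position and well-defined momentum.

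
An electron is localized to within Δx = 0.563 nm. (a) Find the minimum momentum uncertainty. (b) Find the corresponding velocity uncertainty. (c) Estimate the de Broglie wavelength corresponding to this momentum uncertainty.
(a) Δp_min = 9.366 × 10^-26 kg·m/s
(b) Δv_min = 102.813 km/s
(c) λ_dB = 7.075 nm

Step-by-step:

(a) From the uncertainty principle:
Δp_min = ℏ/(2Δx) = (1.055e-34 J·s)/(2 × 5.630e-10 m) = 9.366e-26 kg·m/s

(b) The velocity uncertainty:
Δv = Δp/m = (9.366e-26 kg·m/s)/(9.109e-31 kg) = 1.028e+05 m/s = 102.813 km/s

(c) The de Broglie wavelength for this momentum:
λ = h/p = (6.626e-34 J·s)/(9.366e-26 kg·m/s) = 7.075e-09 m = 7.075 nm

Note: The de Broglie wavelength is comparable to the localization size, as expected from wave-particle duality.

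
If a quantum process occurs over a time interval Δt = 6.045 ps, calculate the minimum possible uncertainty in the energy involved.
54.443 μeV

Using the energy-time uncertainty principle:
ΔEΔt ≥ ℏ/2

The minimum uncertainty in energy is:
ΔE_min = ℏ/(2Δt)
ΔE_min = (1.055e-34 J·s) / (2 × 6.045e-12 s)
ΔE_min = 8.723e-24 J = 54.443 μeV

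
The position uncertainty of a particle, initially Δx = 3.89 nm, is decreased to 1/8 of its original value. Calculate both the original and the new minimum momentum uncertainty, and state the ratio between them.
Original Δp_min = 1.355 × 10^-26 kg·m/s; new Δp'_min = 1.084 × 10^-25 kg·m/s; ratio Δp'_min/Δp_min = 8.

From the uncertainty principle ΔxΔp ≥ ℏ/2, the minimum momentum uncertainty is Δp_min = ℏ/(2Δx).

Original (Δx = 3.89 nm = 3.890e-09 m):
Δp_min = (1.055e-34 J·s)/(2 × 3.890e-09 m) = 1.355e-26 kg·m/s

When Δx → (1/8)Δx:
Δp'_min = ℏ/(2 × (1/8)Δx) = 8 × ℏ/(2Δx) = 8 × Δp_min
Δp'_min = 8 × 1.355e-26 kg·m/s = 1.084e-25 kg·m/s

Since Δp_min ∝ 1/Δx, when Δx is decreased to 1/8 of its original value, Δp_min increases to 8 times its original value.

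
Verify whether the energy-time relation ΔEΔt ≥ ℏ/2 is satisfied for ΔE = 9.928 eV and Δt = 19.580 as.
No, it violates the uncertainty relation.

Calculate the product ΔEΔt:
ΔE = 9.928 eV = 1.591e-18 J
ΔEΔt = (1.591e-18 J) × (1.958e-17 s)
ΔEΔt = 3.114e-35 J·s

Compare to the minimum allowed value ℏ/2:
ℏ/2 = 5.273e-35 J·s

Since ΔEΔt = 3.114e-35 J·s < 5.273e-35 J·s = ℏ/2,
this violates the uncertainty relation.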